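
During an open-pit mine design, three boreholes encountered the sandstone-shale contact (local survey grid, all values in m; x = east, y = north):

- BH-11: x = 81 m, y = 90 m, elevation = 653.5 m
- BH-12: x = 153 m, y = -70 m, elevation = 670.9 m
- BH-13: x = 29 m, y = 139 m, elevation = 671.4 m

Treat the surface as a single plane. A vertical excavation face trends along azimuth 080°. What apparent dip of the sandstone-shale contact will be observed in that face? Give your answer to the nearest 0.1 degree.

Let the plane be z = a·x + b·y + c.
BH-12−BH-11: 72a − 160b = 17.4;  BH-13−BH-11: −52a + 49b = 17.9.
Solving gives a = −0.77558, b = −0.45776.
Unit vector along 080° is (sin 80°, cos 80°) = (0.9848, 0.1736).
Slope in that direction = a·(0.9848) + b·(0.1736) = −0.84329.
Apparent dip = arctan|0.84329| = 40.1° (true dip is 42.0°, so apparent ≤ true as expected).

40.1°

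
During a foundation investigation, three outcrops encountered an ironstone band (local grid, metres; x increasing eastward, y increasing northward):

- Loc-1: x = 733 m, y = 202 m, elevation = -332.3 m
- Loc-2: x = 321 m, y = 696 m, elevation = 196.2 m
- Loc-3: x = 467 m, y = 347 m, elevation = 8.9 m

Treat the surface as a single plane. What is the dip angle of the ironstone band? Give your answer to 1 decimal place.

Two edge vectors: Loc-1→Loc-2 = (-412, 494, 528.5), Loc-1→Loc-3 = (-266, 145, 341.2).
Normal n = (Loc-1→Loc-2) × (Loc-1→Loc-3) = (91920.3, -6.6, 71664).
So ∂z/∂x = −n_x/n_z = −1.28266 and ∂z/∂y = −n_y/n_z = 0.00009.
Gradient magnitude |∇z| = √(a² + b²) = √(1.64521 + 0.00000) = 1.28266.
True dip = arctan(1.28266) = 52.1°, dipping toward E (azimuth ≈ 090°).

52.1°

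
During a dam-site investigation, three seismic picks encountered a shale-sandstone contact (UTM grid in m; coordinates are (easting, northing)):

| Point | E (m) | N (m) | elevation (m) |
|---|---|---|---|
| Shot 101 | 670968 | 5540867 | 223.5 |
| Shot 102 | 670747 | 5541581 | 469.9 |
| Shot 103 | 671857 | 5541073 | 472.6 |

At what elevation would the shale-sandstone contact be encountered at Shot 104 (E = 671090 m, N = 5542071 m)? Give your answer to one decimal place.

Two edge vectors: Shot 101→Shot 102 = (-221, 714, 246.4), Shot 101→Shot 103 = (889, 206, 249.1).
Normal n = (Shot 101→Shot 102) × (Shot 101→Shot 103) = (127099, 274100.7, -680272).
So ∂z/∂E = −n_x/n_z = 0.186835560 and ∂z/∂N = −n_y/n_z = 0.402928093.
Intercept c from Shot 101: 223.5 − 125360.68 − 2232570.98 = −2357708.16.
At (671090, 5542071): z = 125383.5 + 2233056.1 − 2357708.16 = 731.4 m.

731.4 m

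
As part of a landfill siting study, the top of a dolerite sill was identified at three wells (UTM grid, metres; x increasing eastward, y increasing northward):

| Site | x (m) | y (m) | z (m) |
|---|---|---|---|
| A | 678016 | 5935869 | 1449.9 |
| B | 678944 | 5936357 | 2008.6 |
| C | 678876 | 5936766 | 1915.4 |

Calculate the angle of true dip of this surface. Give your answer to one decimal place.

34.0°

Let the plane be z = a·x + b·y + c.
B−A: 928a + 488b = 558.7;  C−A: 860a + 897b = 465.5.
Solving gives a = 0.66384, b = −0.11750.
Gradient magnitude |∇z| = √(a² + b²) = √(0.44068 + 0.01381) = 0.67416.
True dip = arctan(0.67416) = 34.0°, dipping toward W (azimuth ≈ 280°).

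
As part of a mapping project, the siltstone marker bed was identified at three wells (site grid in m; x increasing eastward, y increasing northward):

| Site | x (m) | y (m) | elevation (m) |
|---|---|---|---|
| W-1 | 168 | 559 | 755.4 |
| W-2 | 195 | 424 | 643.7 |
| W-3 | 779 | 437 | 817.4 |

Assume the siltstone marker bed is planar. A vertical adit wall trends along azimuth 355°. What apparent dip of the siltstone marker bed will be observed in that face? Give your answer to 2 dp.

40.54°

Two edge vectors: W-1→W-2 = (27, -135, -111.7), W-1→W-3 = (611, -122, 62).
Normal n = (W-1→W-2) × (W-1→W-3) = (-21997.4, -69922.7, 79191).
So ∂z/∂x = −n_x/n_z = 0.27778 and ∂z/∂y = −n_y/n_z = 0.88296.
Unit vector along 355° is (sin 355°, cos 355°) = (-0.0872, 0.9962).
Slope in that direction = a·(-0.0872) + b·(0.9962) = 0.85539.
Apparent dip = arctan|0.85539| = 40.54° (true dip is 42.8°, so apparent ≤ true as expected).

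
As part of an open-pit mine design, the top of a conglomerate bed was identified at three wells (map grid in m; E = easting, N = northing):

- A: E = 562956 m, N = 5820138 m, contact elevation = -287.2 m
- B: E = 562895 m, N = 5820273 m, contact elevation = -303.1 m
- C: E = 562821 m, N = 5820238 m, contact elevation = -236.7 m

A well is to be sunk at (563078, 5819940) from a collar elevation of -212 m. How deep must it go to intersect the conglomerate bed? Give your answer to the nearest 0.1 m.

74.4 m

Let the plane be z = a·E + b·N + c.
B−A: −61a + 135b = −15.9;  C−A: −135a + 100b = 50.5.
Solving gives a = −0.693402062, b = −0.431092784.
Then c = -287.2 − a·562956 − b·5820138 = 2899087.14.
At (563078, 5819940): z_contact = −390439.45 − 2508934.13 + 2899087.14 = -286.44 m.
Depth below ground = -212 − (-286.44) = 74.4 m.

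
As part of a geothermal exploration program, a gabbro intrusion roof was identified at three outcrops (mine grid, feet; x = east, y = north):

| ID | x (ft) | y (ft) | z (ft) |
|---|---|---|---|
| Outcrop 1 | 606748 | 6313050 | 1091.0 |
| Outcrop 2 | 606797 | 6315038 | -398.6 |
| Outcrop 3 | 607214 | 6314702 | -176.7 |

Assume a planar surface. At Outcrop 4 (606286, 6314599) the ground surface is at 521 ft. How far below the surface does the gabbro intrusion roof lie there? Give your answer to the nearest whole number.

556 ft

Let the plane be z = a·x + b·y + c.
Outcrop 2−Outcrop 1: 49a + 1988b = −1489.6;  Outcrop 3−Outcrop 1: 466a + 1652b = −1267.7.
Solving gives a = −0.07022024, b = −0.74756499.
Then c = 1091 − a·606748 − b·6313050 = 4763112.17.
At (606286, 6314599): z_contact = −42573.5 − 4720573.2 + 4763112.17 = -34.5 ft.
Depth below ground = 521 − (-34.5) = 556 ft.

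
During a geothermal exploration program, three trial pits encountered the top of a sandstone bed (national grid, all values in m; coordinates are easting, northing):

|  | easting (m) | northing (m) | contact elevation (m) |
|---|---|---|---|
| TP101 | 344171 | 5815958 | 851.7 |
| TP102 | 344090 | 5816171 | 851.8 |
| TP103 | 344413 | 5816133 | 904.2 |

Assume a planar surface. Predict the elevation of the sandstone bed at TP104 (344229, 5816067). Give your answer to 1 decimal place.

868.6 m

Two edge vectors: TP101→TP102 = (-81, 213, 0.1), TP101→TP103 = (242, 175, 52.5).
Normal n = (TP101→TP102) × (TP101→TP103) = (11165, 4276.7, -65721).
So ∂z/∂easting = −n_x/n_z = 0.169884816 and ∂z/∂northing = −n_y/n_z = 0.065073569.
Intercept c from TP101: 851.7 − 58469.43 − 378465.14 = −436082.87.
At (344229, 5816067): z = 58479.3 + 378472.2 − 436082.87 = 868.6 m.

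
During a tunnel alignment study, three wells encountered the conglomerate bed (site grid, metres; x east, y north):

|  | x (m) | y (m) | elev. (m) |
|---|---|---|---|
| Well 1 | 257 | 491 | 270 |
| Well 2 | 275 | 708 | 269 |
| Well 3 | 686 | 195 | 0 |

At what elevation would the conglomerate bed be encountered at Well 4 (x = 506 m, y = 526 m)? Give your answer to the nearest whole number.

Two edge vectors: Well 1→Well 2 = (18, 217, -1), Well 1→Well 3 = (429, -296, -270).
Normal n = (Well 1→Well 2) × (Well 1→Well 3) = (-58886, 4431, -98421).
So ∂z/∂x = −n_x/n_z = −0.59831 and ∂z/∂y = −n_y/n_z = 0.04502.
Intercept c from Well 1: 270 + 153.76 − 22.11 = 401.66.
At (506, 526): z = −302.7 + 23.7 + 401.66 = 122.6 m.

123 m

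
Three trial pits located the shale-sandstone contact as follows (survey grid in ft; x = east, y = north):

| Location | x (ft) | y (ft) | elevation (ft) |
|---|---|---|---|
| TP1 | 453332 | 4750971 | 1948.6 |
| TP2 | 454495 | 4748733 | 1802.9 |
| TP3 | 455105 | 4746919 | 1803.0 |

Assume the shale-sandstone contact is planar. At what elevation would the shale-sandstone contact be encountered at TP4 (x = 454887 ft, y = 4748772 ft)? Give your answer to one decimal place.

Two edge vectors: TP1→TP2 = (1163, -2238, -145.7), TP1→TP3 = (1773, -4052, -145.6).
Normal n = (TP1→TP2) × (TP1→TP3) = (-264523.6, -88993.3, -744502).
So ∂z/∂x = −n_x/n_z = −0.355302739 and ∂z/∂y = −n_y/n_z = −0.119533997.
Intercept c from TP1: 1948.6 + 161070.10 + 567902.55 = 730921.26.
At (454887, 4748772): z = −161622.6 − 567639.7 + 730921.26 = 1659.0 ft.

1659.0 ft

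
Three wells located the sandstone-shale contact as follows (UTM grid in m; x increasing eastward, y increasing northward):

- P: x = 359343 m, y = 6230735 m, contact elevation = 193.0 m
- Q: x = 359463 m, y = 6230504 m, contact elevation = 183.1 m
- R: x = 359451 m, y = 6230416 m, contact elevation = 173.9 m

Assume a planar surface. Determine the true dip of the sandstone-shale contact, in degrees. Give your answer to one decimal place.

7.5°

Two edge vectors: P→Q = (120, -231, -9.9), P→R = (108, -319, -19.1).
Normal n = (P→Q) × (P→R) = (1254, 1222.8, -13332).
So ∂z/∂x = −n_x/n_z = 0.09406 and ∂z/∂y = −n_y/n_z = 0.09172.
Gradient magnitude |∇z| = √(a² + b²) = √(0.00885 + 0.00841) = 0.13138.
True dip = arctan(0.13138) = 7.5°, dipping toward SW (azimuth ≈ 226°).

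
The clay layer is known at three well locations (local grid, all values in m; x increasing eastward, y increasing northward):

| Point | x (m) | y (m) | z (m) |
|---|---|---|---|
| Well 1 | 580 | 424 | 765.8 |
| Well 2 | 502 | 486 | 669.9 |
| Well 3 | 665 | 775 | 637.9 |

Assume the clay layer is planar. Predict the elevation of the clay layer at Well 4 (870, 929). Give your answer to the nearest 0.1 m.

714.0 m

Let the plane be z = a·x + b·y + c.
Well 2−Well 1: −78a + 62b = −95.9;  Well 3−Well 1: 85a + 351b = −127.9.
Solving gives a = 0.78814, b = −0.55525.
Then c = 765.8 − a·580 − b·424 = 544.11.
At (870, 929): z = 685.7 − 515.8 + 544.11 = 714.0 m.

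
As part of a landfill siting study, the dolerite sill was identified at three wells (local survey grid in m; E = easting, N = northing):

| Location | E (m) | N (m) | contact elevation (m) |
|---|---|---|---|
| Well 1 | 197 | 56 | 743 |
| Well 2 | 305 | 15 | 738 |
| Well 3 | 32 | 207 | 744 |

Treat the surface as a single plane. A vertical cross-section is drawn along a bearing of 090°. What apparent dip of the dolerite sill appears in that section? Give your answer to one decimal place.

4.3°

Let the plane be z = a·E + b·N + c.
Well 2−Well 1: 108a − 41b = −5;  Well 3−Well 1: −165a + 151b = 1.
Solving gives a = −0.07482, b = −0.07513.
Unit vector along 090° is (sin 90°, cos 90°) = (1.0000, 0.0000).
Slope in that direction = a·(1.0000) + b·(0.0000) = −0.07482.
Apparent dip = arctan|0.07482| = 4.3° (true dip is 6.1°, so apparent ≤ true as expected).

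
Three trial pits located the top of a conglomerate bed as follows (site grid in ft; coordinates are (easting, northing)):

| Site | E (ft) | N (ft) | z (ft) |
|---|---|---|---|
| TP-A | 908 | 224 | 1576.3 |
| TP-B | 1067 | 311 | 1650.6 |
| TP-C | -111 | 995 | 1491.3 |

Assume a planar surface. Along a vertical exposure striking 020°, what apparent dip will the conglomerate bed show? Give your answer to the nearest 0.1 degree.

20.9°

Let the plane be z = a·E + b·N + c.
TP-B−TP-A: 159a + 87b = 74.3;  TP-C−TP-A: −1019a + 771b = −85.
Solving gives a = 0.30619, b = 0.29443.
Unit vector along 020° is (sin 20°, cos 20°) = (0.3420, 0.9397).
Slope in that direction = a·(0.3420) + b·(0.9397) = 0.38140.
Apparent dip = arctan|0.38140| = 20.9° (true dip is 23.0°, so apparent ≤ true as expected).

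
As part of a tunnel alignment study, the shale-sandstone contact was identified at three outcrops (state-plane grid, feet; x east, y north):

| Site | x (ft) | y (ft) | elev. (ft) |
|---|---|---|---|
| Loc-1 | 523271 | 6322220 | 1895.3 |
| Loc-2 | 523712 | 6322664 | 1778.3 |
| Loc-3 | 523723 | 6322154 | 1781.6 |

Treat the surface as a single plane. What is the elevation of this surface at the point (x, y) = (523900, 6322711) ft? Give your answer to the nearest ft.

Let the plane be z = a·x + b·y + c.
Loc-2−Loc-1: 441a + 444b = −117;  Loc-3−Loc-1: 452a − 66b = −113.7.
Solving gives a = −0.25329121, b = −0.01193373.
Then c = 1895.3 − a·523271 − b·6322220 = 209882.92.
At (523900, 6322711): z = −132699.3 − 75453.5 + 209882.92 = 1730.1 ft.

1730 ft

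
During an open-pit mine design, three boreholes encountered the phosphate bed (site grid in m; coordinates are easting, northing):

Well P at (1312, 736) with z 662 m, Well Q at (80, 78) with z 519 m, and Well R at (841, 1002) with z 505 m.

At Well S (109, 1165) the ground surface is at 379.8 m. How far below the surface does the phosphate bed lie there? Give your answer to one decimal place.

Let the plane be z = a·easting + b·northing + c.
Well Q−Well P: −1232a − 658b = −143;  Well R−Well P: −471a + 266b = −157.
Solving gives a = 0.221671, b = −0.197718.
Then c = 662 − a·1312 − b·736 = 516.69.
At (109, 1165): z_contact = 24.16 − 230.34 + 516.69 = 310.51 m.
Depth below ground = 379.8 − 310.51 = 69.3 m.

69.3 m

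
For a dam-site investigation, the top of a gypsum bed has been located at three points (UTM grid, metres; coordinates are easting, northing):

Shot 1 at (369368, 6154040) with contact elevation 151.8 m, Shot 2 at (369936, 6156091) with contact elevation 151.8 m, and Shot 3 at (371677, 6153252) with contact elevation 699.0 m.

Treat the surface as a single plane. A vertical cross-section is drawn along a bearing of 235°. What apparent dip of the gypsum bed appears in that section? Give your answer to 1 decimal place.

Let the plane be z = a·easting + b·northing + c.
Shot 2−Shot 1: 568a + 2051b = 0;  Shot 3−Shot 1: 2309a − 788b = 547.2.
Solving gives a = 0.21652, b = −0.05996.
Unit vector along 235° is (sin 235°, cos 235°) = (-0.8192, -0.5736).
Slope in that direction = a·(-0.8192) + b·(-0.5736) = −0.14297.
Apparent dip = arctan|0.14297| = 8.1° (true dip is 12.7°, so apparent ≤ true as expected).

8.1°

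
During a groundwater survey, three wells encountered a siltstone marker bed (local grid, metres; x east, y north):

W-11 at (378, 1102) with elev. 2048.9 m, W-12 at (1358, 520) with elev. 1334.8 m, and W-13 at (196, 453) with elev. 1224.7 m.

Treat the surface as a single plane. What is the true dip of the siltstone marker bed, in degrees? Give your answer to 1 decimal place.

Let the plane be z = a·x + b·y + c.
W-12−W-11: 980a − 582b = −714.1;  W-13−W-11: −182a − 649b = −824.2.
Solving gives a = 0.02188, b = 1.26382.
Gradient magnitude |∇z| = √(a² + b²) = √(0.00048 + 1.59724) = 1.26401.
True dip = arctan(1.26401) = 51.7°, dipping toward S (azimuth ≈ 181°).

51.7°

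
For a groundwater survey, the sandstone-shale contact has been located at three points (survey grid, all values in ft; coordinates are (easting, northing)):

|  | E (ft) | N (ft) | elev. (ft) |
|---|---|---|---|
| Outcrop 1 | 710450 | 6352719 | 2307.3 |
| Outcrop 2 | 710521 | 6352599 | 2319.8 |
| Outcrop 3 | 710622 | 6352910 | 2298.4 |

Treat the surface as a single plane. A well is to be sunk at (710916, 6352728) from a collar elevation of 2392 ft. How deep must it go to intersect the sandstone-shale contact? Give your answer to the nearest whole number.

Two edge vectors: Outcrop 1→Outcrop 2 = (71, -120, 12.5), Outcrop 1→Outcrop 3 = (172, 191, -8.9).
Normal n = (Outcrop 1→Outcrop 2) × (Outcrop 1→Outcrop 3) = (-1319.5, 2781.9, 34201).
So ∂z/∂E = −n_x/n_z = 0.03858074 and ∂z/∂N = −n_y/n_z = −0.08133973.
Intercept c from Outcrop 1: 2307.3 − 27409.69 + 516728.43 = 491626.04.
At (710916, 6352728): z_contact = 27427.7 − 516729.2 + 491626.04 = 2324.5 ft.
Depth below ground = 2392 − 2324.5 = 67 ft.

67 ft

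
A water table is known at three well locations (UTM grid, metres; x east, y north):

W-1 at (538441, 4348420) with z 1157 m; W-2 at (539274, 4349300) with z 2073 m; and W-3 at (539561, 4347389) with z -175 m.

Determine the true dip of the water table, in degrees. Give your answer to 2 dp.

Let the plane be z = a·x + b·y + c.
W-2−W-1: 833a + 880b = 916;  W-3−W-1: 1120a − 1031b = −1332.
Solving gives a = −0.12349, b = 1.15780.
Gradient magnitude |∇z| = √(a² + b²) = √(0.01525 + 1.34050) = 1.16437.
True dip = arctan(1.16437) = 49.34°, dipping toward S (azimuth ≈ 174°).

49.34°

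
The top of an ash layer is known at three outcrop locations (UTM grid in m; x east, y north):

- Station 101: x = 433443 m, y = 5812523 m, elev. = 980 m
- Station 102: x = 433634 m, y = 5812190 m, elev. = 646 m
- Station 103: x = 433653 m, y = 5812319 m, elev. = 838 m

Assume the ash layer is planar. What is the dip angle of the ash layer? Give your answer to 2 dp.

Two edge vectors: Station 101→Station 102 = (191, -333, -334), Station 101→Station 103 = (210, -204, -142).
Normal n = (Station 101→Station 102) × (Station 101→Station 103) = (-20850, -43018, 30966).
So ∂z/∂x = −n_x/n_z = 0.67332 and ∂z/∂y = −n_y/n_z = 1.38920.
Gradient magnitude |∇z| = √(a² + b²) = √(0.45336 + 1.92988) = 1.54377.
True dip = arctan(1.54377) = 57.07°, dipping toward SSW (azimuth ≈ 206°).

57.07°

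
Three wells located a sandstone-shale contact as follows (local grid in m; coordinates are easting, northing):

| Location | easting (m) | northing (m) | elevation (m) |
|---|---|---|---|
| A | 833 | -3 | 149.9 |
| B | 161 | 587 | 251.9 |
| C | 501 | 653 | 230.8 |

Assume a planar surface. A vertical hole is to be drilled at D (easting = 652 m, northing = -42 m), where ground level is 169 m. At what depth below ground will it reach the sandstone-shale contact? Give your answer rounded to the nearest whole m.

8 m

Let the plane be z = a·easting + b·northing + c.
B−A: −672a + 590b = 102;  C−A: −332a + 656b = 80.9.
Solving gives a = −0.07831, b = 0.08369.
Then c = 149.9 − a·833 − b·-3 = 215.38.
At (652, -42): z_contact = −51.1 − 3.5 + 215.38 = 160.8 m.
Depth below ground = 169 − 160.8 = 8 m.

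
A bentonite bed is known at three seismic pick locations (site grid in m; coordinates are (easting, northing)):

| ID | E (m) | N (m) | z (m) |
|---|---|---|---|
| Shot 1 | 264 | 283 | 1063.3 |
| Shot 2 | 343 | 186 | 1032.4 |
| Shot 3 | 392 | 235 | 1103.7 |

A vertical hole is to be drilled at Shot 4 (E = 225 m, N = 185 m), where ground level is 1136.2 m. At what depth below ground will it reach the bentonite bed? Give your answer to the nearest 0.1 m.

178.5 m

Two edge vectors: Shot 1→Shot 2 = (79, -97, -30.9), Shot 1→Shot 3 = (128, -48, 40.4).
Normal n = (Shot 1→Shot 2) × (Shot 1→Shot 3) = (-5402, -7146.8, 8624).
So ∂z/∂E = −n_x/n_z = 0.62639 and ∂z/∂N = −n_y/n_z = 0.82871.
Intercept c from Shot 1: 1063.3 − 165.37 − 234.53 = 663.41.
At (225, 185): z_contact = 140.94 + 153.31 + 663.41 = 957.66 m.
Depth below ground = 1136.2 − 957.66 = 178.5 m.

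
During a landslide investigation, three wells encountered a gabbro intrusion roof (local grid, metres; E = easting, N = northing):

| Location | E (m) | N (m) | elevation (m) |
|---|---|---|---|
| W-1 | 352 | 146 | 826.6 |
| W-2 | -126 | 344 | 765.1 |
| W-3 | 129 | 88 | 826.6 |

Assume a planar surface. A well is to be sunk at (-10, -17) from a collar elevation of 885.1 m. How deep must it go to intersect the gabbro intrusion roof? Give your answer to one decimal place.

Two edge vectors: W-1→W-2 = (-478, 198, -61.5), W-1→W-3 = (-223, -58, 0).
Normal n = (W-1→W-2) × (W-1→W-3) = (-3567, 13714.5, 71878).
So ∂z/∂E = −n_x/n_z = 0.04963 and ∂z/∂N = −n_y/n_z = −0.19080.
Intercept c from W-1: 826.6 − 17.47 + 27.86 = 836.99.
At (-10, -17): z_contact = −0.50 + 3.24 + 836.99 = 839.74 m.
Depth below ground = 885.1 − 839.74 = 45.4 m.

45.4 m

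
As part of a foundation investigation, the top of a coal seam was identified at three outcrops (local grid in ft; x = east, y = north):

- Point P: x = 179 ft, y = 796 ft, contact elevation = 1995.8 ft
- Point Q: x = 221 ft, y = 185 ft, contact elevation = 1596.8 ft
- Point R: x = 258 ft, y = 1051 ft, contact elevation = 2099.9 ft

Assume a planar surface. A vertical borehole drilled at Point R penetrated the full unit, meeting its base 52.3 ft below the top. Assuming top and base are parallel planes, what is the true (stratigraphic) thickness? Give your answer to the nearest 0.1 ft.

39.1 ft

Let the plane be z = a·x + b·y + c.
Point Q−Point P: 42a − 611b = −399;  Point R−Point P: 79a + 255b = 104.1.
Solving gives a = −0.64667, b = 0.60858.
|∇z| = √(a²+b²) = 0.88800, so dip δ = arctan(0.88800) = 41.61°.
True thickness = vertical thickness × cos δ = 52.3 × cos 41.61° = 39.1 ft.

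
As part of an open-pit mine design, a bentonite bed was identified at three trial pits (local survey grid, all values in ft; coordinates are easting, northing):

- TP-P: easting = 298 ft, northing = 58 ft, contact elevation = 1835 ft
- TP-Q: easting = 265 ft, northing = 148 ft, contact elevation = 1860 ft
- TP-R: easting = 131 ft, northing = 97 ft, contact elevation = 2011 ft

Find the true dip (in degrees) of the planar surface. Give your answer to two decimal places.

Let the plane be z = a·easting + b·northing + c.
TP-Q−TP-P: −33a + 90b = 25;  TP-R−TP-P: −167a + 39b = 176.
Solving gives a = −1.08164, b = −0.11882.
Gradient magnitude |∇z| = √(a² + b²) = √(1.16995 + 0.01412) = 1.08815.
True dip = arctan(1.08815) = 47.42°, dipping toward E (azimuth ≈ 084°).

47.42°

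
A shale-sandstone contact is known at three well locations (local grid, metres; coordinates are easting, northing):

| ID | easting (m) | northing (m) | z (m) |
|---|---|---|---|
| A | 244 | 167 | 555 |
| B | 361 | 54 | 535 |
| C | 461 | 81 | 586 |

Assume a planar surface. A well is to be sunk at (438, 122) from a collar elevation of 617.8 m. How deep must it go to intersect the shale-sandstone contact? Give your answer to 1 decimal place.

17.5 m

Let the plane be z = a·easting + b·northing + c.
B−A: 117a − 113b = −20;  C−A: 217a − 86b = 31.
Solving gives a = 0.36123, b = 0.55101.
Then c = 555 − a·244 − b·167 = 374.84.
At (438, 122): z_contact = 158.22 + 67.22 + 374.84 = 600.28 m.
Depth below ground = 617.8 − 600.28 = 17.5 m.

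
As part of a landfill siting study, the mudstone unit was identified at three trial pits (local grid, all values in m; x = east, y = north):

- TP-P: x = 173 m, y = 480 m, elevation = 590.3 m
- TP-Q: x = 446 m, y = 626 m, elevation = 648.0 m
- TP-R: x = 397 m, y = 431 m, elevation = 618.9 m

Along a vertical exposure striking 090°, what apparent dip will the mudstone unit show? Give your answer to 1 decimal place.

Let the plane be z = a·x + b·y + c.
TP-Q−TP-P: 273a + 146b = 57.7;  TP-R−TP-P: 224a − 49b = 28.6.
Solving gives a = 0.15197, b = 0.11104.
Unit vector along 090° is (sin 90°, cos 90°) = (1.0000, 0.0000).
Slope in that direction = a·(1.0000) + b·(0.0000) = 0.15197.
Apparent dip = arctan|0.15197| = 8.6° (true dip is 10.7°, so apparent ≤ true as expected).

8.6°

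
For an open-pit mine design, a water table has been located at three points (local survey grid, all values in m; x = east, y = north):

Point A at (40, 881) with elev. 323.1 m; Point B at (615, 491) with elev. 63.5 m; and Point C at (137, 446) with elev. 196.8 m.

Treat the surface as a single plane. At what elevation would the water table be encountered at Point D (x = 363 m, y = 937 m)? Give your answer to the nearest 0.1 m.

Two edge vectors: Point A→Point B = (575, -390, -259.6), Point A→Point C = (97, -435, -126.3).
Normal n = (Point A→Point B) × (Point A→Point C) = (-63669, 47441.3, -212295).
So ∂z/∂x = −n_x/n_z = −0.29991 and ∂z/∂y = −n_y/n_z = 0.22347.
Intercept c from Point A: 323.1 + 12.00 − 196.88 = 138.22.
At (363, 937): z = −108.9 + 209.4 + 138.22 = 238.7 m.

238.7 m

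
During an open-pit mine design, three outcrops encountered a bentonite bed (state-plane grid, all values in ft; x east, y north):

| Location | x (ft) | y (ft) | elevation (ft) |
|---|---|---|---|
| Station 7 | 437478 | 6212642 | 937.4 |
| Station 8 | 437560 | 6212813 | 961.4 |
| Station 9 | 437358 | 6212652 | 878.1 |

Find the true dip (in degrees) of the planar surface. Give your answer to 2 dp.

Two edge vectors: Station 7→Station 8 = (82, 171, 24), Station 7→Station 9 = (-120, 10, -59.3).
Normal n = (Station 7→Station 8) × (Station 7→Station 9) = (-10380.3, 1982.6, 21340).
So ∂z/∂x = −n_x/n_z = 0.48642 and ∂z/∂y = −n_y/n_z = −0.09291.
Gradient magnitude |∇z| = √(a² + b²) = √(0.23661 + 0.00863) = 0.49522.
True dip = arctan(0.49522) = 26.35°, dipping toward W (azimuth ≈ 281°).

26.35°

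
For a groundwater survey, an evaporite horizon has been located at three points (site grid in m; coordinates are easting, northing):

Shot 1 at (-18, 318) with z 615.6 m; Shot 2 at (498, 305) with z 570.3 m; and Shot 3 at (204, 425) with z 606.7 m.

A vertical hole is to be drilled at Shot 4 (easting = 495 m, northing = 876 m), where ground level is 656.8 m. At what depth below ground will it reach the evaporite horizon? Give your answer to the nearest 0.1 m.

Two edge vectors: Shot 1→Shot 2 = (516, -13, -45.3), Shot 1→Shot 3 = (222, 107, -8.9).
Normal n = (Shot 1→Shot 2) × (Shot 1→Shot 3) = (4962.8, -5464.2, 58098).
So ∂z/∂easting = −n_x/n_z = −0.08542 and ∂z/∂northing = −n_y/n_z = 0.09405.
Intercept c from Shot 1: 615.6 − 1.54 − 29.91 = 584.15.
At (495, 876): z_contact = −42.28 + 82.39 + 584.15 = 624.26 m.
Depth below ground = 656.8 − 624.26 = 32.5 m.

32.5 m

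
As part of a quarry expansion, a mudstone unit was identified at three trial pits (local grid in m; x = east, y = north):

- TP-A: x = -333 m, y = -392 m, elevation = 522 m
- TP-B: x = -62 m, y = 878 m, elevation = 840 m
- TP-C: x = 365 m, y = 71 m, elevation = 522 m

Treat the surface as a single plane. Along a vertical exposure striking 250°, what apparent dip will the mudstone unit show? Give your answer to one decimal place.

4.7°

Two edge vectors: TP-A→TP-B = (271, 1270, 318), TP-A→TP-C = (698, 463, 0).
Normal n = (TP-A→TP-B) × (TP-A→TP-C) = (-147234, 221964, -760987).
So ∂z/∂x = −n_x/n_z = −0.19348 and ∂z/∂y = −n_y/n_z = 0.29168.
Unit vector along 250° is (sin 250°, cos 250°) = (-0.9397, -0.3420).
Slope in that direction = a·(-0.9397) + b·(-0.3420) = 0.08205.
Apparent dip = arctan|0.08205| = 4.7° (true dip is 19.3°, so apparent ≤ true as expected).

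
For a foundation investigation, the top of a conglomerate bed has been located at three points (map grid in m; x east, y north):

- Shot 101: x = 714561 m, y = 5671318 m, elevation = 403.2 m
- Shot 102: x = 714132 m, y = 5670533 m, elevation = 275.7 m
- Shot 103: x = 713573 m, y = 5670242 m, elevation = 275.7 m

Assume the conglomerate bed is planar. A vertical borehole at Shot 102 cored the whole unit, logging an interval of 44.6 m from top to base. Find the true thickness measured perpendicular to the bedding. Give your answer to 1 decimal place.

43.2 m

Two edge vectors: Shot 101→Shot 102 = (-429, -785, -127.5), Shot 101→Shot 103 = (-988, -1076, -127.5).
Normal n = (Shot 101→Shot 102) × (Shot 101→Shot 103) = (-37102.5, 71272.5, -313976).
So ∂z/∂x = −n_x/n_z = −0.11817 and ∂z/∂y = −n_y/n_z = 0.22700.
|∇z| = √(a²+b²) = 0.25592, so dip δ = arctan(0.25592) = 14.35°.
True thickness = vertical thickness × cos δ = 44.6 × cos 14.35° = 43.2 m.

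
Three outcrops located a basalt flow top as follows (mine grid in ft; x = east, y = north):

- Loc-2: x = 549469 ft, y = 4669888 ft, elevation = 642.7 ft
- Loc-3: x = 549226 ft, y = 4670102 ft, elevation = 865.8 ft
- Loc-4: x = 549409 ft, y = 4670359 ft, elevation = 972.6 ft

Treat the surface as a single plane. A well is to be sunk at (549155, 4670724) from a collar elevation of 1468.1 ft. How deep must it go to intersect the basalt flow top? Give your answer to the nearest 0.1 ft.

169.4 ft

Let the plane be z = a·x + b·y + c.
Loc-3−Loc-2: −243a + 214b = 223.1;  Loc-4−Loc-2: −60a + 471b = 329.9.
Solving gives a = −0.339341423, b = 0.657196422.
Then c = 642.7 − a·549469 − b·4669888 = −2881933.39.
At (549155, 4670724): z_contact = −186351.04 + 3069583.10 − 2881933.39 = 1298.67 ft.
Depth below ground = 1468.1 − 1298.67 = 169.4 ft.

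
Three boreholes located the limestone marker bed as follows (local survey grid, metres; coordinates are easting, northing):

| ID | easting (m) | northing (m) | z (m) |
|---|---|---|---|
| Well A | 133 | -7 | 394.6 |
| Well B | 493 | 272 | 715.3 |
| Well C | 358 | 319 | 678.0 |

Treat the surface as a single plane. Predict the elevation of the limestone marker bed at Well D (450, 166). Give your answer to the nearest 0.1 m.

Two edge vectors: Well A→Well B = (360, 279, 320.7), Well A→Well C = (225, 326, 283.4).
Normal n = (Well A→Well B) × (Well A→Well C) = (-25479.6, -29866.5, 54585).
So ∂z/∂easting = −n_x/n_z = 0.46679 and ∂z/∂northing = −n_y/n_z = 0.54716.
Intercept c from Well A: 394.6 − 62.08 + 3.83 = 336.35.
At (450, 166): z = 210.1 + 90.8 + 336.35 = 637.2 m.

637.2 m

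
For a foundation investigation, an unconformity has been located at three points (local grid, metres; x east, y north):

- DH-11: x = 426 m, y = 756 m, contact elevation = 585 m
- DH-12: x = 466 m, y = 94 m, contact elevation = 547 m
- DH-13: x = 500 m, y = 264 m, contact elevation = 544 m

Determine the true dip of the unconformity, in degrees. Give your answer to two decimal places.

16.22°

Two edge vectors: DH-11→DH-12 = (40, -662, -38), DH-11→DH-13 = (74, -492, -41).
Normal n = (DH-11→DH-12) × (DH-11→DH-13) = (8446, -1172, 29308).
So ∂z/∂x = −n_x/n_z = −0.28818 and ∂z/∂y = −n_y/n_z = 0.03999.
Gradient magnitude |∇z| = √(a² + b²) = √(0.08305 + 0.00160) = 0.29094.
True dip = arctan(0.29094) = 16.22°, dipping toward E (azimuth ≈ 098°).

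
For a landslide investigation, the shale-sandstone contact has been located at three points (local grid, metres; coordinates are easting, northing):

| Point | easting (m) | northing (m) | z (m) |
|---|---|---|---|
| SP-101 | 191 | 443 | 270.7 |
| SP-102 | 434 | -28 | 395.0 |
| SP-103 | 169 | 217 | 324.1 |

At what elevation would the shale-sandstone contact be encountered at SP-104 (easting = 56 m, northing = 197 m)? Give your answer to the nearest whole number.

324 m

Let the plane be z = a·easting + b·northing + c.
SP-102−SP-101: 243a − 471b = 124.3;  SP-103−SP-101: −22a − 226b = 53.4.
Solving gives a = 0.04504, b = −0.24067.
Then c = 270.7 − a·191 − b·443 = 368.71.
At (56, 197): z = 2.5 − 47.4 + 368.71 = 323.8 m.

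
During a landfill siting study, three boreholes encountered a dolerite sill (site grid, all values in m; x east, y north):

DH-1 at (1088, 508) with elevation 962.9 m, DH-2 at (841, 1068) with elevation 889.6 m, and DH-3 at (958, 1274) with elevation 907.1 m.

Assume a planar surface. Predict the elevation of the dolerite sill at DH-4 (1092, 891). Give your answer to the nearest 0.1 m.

949.8 m

Let the plane be z = a·x + b·y + c.
DH-2−DH-1: −247a + 560b = −73.3;  DH-3−DH-1: −130a + 766b = −55.8.
Solving gives a = 0.213912, b = −0.036542.
Then c = 962.9 − a·1088 − b·508 = 748.73.
At (1092, 891): z = 233.6 − 32.6 + 748.73 = 949.8 m.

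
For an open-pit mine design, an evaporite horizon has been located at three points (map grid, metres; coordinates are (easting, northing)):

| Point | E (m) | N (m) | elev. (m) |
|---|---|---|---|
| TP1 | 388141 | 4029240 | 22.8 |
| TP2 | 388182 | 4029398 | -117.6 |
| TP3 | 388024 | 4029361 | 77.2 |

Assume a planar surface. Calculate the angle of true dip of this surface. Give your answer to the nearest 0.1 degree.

Two edge vectors: TP1→TP2 = (41, 158, -140.4), TP1→TP3 = (-117, 121, 54.4).
Normal n = (TP1→TP2) × (TP1→TP3) = (25583.6, 14196.4, 23447).
So ∂z/∂E = −n_x/n_z = −1.09112 and ∂z/∂N = −n_y/n_z = −0.60547.
Gradient magnitude |∇z| = √(a² + b²) = √(1.19055 + 0.36659) = 1.24786.
True dip = arctan(1.24786) = 51.3°, dipping toward ENE (azimuth ≈ 061°).

51.3°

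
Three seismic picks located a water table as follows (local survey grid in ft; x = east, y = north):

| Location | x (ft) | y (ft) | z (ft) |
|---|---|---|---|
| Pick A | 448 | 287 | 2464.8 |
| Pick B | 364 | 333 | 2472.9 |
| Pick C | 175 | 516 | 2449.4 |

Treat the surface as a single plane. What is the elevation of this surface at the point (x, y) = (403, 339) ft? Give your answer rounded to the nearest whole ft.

Let the plane be z = a·x + b·y + c.
Pick B−Pick A: −84a + 46b = 8.1;  Pick C−Pick A: −273a + 229b = −15.4.
Solving gives a = −0.38384, b = −0.52484.
Then c = 2464.8 − a·448 − b·287 = 2787.39.
At (403, 339): z = −154.7 − 177.9 + 2787.39 = 2454.8 ft.

2455 ft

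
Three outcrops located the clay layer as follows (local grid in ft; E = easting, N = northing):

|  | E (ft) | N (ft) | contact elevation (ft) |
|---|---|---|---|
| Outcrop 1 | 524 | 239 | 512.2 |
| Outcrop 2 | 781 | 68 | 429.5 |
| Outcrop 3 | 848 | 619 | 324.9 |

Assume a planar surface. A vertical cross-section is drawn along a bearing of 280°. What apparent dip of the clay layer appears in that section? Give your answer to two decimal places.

Let the plane be z = a·E + b·N + c.
Outcrop 2−Outcrop 1: 257a − 171b = −82.7;  Outcrop 3−Outcrop 1: 324a + 380b = −187.3.
Solving gives a = −0.41456, b = −0.13943.
Unit vector along 280° is (sin 280°, cos 280°) = (-0.9848, 0.1736).
Slope in that direction = a·(-0.9848) + b·(0.1736) = 0.38405.
Apparent dip = arctan|0.38405| = 21.01° (true dip is 23.6°, so apparent ≤ true as expected).

21.01°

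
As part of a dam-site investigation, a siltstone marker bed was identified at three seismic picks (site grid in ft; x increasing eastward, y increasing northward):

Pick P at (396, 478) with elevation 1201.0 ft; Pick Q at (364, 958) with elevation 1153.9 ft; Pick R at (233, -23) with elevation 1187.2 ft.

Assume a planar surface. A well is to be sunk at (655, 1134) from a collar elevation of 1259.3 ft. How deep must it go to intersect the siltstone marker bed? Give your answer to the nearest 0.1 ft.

Two edge vectors: Pick P→Pick Q = (-32, 480, -47.1), Pick P→Pick R = (-163, -501, -13.8).
Normal n = (Pick P→Pick Q) × (Pick P→Pick R) = (-30221.1, 7235.7, 94272).
So ∂z/∂x = −n_x/n_z = 0.320573 and ∂z/∂y = −n_y/n_z = −0.076753.
Intercept c from Pick P: 1201 − 126.95 + 36.69 = 1110.74.
At (655, 1134): z_contact = 209.98 − 87.04 + 1110.74 = 1233.68 ft.
Depth below ground = 1259.3 − 1233.68 = 25.6 ft.

25.6 ft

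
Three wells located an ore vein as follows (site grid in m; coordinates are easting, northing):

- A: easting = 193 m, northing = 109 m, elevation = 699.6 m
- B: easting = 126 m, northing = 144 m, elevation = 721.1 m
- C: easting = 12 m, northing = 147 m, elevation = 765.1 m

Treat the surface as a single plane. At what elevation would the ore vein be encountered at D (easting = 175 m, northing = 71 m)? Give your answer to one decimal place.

711.6 m

Let the plane be z = a·easting + b·northing + c.
B−A: −67a + 35b = 21.5;  C−A: −181a + 38b = 65.5.
Solving gives a = −0.38942, b = −0.13117.
Then c = 699.6 − a·193 − b·109 = 789.05.
At (175, 71): z = −68.1 − 9.3 + 789.05 = 711.6 m.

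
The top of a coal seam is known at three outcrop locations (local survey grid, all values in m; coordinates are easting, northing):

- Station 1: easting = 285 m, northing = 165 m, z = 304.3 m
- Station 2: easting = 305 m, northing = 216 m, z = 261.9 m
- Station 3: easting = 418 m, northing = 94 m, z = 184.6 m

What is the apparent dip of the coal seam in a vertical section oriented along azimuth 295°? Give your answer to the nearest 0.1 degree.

40.0°

Let the plane be z = a·easting + b·northing + c.
Station 2−Station 1: 20a + 51b = −42.4;  Station 3−Station 1: 133a − 71b = −119.7.
Solving gives a = −1.11119, b = −0.39561.
Unit vector along 295° is (sin 295°, cos 295°) = (-0.9063, 0.4226).
Slope in that direction = a·(-0.9063) + b·(0.4226) = 0.83989.
Apparent dip = arctan|0.83989| = 40.0° (true dip is 49.7°, so apparent ≤ true as expected).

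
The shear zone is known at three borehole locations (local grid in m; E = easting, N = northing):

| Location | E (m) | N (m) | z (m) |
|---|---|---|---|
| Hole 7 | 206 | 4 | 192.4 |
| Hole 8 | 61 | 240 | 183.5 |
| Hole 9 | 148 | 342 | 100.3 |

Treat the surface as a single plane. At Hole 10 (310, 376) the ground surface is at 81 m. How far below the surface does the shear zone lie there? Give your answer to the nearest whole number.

Let the plane be z = a·E + b·N + c.
Hole 8−Hole 7: −145a + 236b = −8.9;  Hole 9−Hole 7: −58a + 338b = −92.1.
Solving gives a = −0.53019, b = −0.36346.
Then c = 192.4 − a·206 − b·4 = 303.07.
At (310, 376): z_contact = −164.4 − 136.7 + 303.07 = 2.1 m.
Depth below ground = 81 − 2.1 = 79 m.

79 m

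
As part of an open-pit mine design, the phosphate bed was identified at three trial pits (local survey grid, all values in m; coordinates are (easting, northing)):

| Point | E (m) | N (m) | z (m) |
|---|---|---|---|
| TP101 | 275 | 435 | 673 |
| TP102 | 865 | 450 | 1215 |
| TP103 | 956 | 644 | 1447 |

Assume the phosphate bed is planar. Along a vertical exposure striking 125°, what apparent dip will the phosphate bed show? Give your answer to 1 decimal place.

Two edge vectors: TP101→TP102 = (590, 15, 542), TP101→TP103 = (681, 209, 774).
Normal n = (TP101→TP102) × (TP101→TP103) = (-101668, -87558, 113095).
So ∂z/∂E = −n_x/n_z = 0.89896 and ∂z/∂N = −n_y/n_z = 0.77420.
Unit vector along 125° is (sin 125°, cos 125°) = (0.8192, -0.5736).
Slope in that direction = a·(0.8192) + b·(-0.5736) = 0.29232.
Apparent dip = arctan|0.29232| = 16.3° (true dip is 49.9°, so apparent ≤ true as expected).

16.3°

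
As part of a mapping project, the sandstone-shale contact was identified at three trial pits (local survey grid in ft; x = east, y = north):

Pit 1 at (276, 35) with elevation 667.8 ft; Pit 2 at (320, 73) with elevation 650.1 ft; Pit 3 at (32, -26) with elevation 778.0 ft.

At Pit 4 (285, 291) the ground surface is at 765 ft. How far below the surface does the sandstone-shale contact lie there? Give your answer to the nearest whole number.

81 ft

Two edge vectors: Pit 1→Pit 2 = (44, 38, -17.7), Pit 1→Pit 3 = (-244, -61, 110.2).
Normal n = (Pit 1→Pit 2) × (Pit 1→Pit 3) = (3107.9, -530, 6588).
So ∂z/∂x = −n_x/n_z = −0.47175 and ∂z/∂y = −n_y/n_z = 0.08045.
Intercept c from Pit 1: 667.8 + 130.20 − 2.82 = 795.19.
At (285, 291): z_contact = −134.4 + 23.4 + 795.19 = 684.1 ft.
Depth below ground = 765 − 684.1 = 81 ft.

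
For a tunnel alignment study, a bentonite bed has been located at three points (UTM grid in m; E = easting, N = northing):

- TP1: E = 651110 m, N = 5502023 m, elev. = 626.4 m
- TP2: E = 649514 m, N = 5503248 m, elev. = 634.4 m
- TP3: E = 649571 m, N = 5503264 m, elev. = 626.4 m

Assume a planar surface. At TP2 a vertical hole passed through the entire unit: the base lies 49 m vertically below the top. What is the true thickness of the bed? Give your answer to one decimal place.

Let the plane be z = a·E + b·N + c.
TP2−TP1: −1596a + 1225b = 8;  TP3−TP1: −1539a + 1241b = 0.
Solving gives a = −0.10411, b = −0.12911.
|∇z| = √(a²+b²) = 0.16586, so dip δ = arctan(0.16586) = 9.42°.
True thickness = vertical thickness × cos δ = 49 × cos 9.42° = 48.3 m.

48.3 m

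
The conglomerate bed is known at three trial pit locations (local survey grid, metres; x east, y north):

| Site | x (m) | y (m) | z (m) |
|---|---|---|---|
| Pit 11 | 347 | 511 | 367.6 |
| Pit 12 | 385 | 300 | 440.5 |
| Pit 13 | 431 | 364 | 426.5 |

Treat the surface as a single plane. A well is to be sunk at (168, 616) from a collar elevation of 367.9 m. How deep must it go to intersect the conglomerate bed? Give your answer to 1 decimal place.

Let the plane be z = a·x + b·y + c.
Pit 12−Pit 11: 38a − 211b = 72.9;  Pit 13−Pit 11: 84a − 147b = 58.9.
Solving gives a = 0.14101, b = −0.32010.
Then c = 367.6 − a·347 − b·511 = 482.24.
At (168, 616): z_contact = 23.69 − 197.18 + 482.24 = 308.75 m.
Depth below ground = 367.9 − 308.75 = 59.2 m.

59.2 m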